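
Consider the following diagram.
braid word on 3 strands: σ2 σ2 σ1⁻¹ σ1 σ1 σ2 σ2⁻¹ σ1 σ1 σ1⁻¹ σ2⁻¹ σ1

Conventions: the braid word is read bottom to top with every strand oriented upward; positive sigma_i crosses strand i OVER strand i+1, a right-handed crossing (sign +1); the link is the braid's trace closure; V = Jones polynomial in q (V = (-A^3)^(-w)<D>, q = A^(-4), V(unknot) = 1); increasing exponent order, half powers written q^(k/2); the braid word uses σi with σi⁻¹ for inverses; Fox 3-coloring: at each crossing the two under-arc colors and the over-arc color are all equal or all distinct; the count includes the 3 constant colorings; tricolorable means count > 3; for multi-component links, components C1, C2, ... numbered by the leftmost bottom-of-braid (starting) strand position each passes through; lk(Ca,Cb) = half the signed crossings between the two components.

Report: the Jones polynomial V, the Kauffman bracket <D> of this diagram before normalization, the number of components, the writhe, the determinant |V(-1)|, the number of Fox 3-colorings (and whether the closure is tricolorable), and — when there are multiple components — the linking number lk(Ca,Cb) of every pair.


Jones polynomial: V(q) = q - q^2 + 2q^3 - q^4 + q^5 - q^6
<D> = -A^-12 + A^-8 - A^-4 + 2 - A^4 + A^8; writhe +4
components 1, writhe +4 (12 crossings)
3-colorings: 3 of 3^12, det 7 — not tricolorable
note: the word shrinks to σ2 σ2 σ1 σ1 σ2⁻¹ σ1 after cancelling


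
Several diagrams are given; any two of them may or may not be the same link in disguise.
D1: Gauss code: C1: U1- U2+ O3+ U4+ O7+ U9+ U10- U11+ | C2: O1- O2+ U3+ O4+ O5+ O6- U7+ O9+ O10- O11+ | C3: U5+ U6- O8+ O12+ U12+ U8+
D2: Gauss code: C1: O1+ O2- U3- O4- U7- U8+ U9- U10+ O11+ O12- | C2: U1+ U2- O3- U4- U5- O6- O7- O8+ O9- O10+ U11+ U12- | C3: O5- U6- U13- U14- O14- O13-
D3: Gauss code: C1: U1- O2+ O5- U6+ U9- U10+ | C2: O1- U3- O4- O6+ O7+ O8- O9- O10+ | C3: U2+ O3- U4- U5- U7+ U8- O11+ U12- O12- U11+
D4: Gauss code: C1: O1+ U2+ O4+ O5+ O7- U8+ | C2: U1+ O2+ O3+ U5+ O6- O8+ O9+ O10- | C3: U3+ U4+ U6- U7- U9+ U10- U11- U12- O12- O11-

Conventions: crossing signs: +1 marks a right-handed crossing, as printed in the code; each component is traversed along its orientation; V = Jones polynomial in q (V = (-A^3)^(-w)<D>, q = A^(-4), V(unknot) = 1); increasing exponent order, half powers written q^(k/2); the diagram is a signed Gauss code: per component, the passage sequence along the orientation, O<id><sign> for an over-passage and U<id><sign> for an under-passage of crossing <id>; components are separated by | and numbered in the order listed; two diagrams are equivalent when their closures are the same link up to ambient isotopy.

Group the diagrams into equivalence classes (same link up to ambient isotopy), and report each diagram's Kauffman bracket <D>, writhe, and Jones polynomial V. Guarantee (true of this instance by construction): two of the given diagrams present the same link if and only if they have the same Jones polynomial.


classes: {D1, D4} | {D2} | {D3}
V(D1) = q + q^2 + q^3 + q^6  [12 crossings, <D> = A^-6 + A^6 + A^10 + A^14, w = +6]
D2 (bracket A^-14 + 2A^-6 + A^2; 14 crossings at w = -6): V = q^-5 + 2q^-3 + q^-1
V(D3) = q^-3 + q^-2 + q^-1 + 1  (w -2, c 12, <D> = A^-6 + A^-2 + A^2 + A^6)
V(D4) = q + q^2 + q^3 + q^6  [12 crossings, <D> = A^-18 + A^-6 + A^-2 + A^2, w = +2]
note: 3 values of V(q) split the 4 diagrams


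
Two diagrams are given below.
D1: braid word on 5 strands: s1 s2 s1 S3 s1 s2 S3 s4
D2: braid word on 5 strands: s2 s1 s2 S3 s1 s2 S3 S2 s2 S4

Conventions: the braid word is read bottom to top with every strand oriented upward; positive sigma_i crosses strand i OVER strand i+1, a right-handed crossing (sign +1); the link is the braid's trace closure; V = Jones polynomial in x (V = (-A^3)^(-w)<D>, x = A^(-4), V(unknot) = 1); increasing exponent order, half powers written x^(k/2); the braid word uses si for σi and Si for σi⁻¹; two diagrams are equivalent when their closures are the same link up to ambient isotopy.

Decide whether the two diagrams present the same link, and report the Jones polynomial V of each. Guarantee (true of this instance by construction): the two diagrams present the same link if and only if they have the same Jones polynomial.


equivalent: yes
D1 (bracket A^-8 - 2A^-4 + 2 - 2A^4 + 2A^8 - A^12 + A^16; 8 crossings at w = +4): V = x^-1 - 1 + 2x - 2x^2 + 2x^3 - 2x^4 + x^5
V(D2) = x^-1 - 1 + 2x - 2x^2 + 2x^3 - 2x^4 + x^5  [10 crossings, <D> = A^-14 - 2A^-10 + 2A^-6 - 2A^-2 + 2A^2 - A^6 + A^10, w = +2]
observation: Markov moves rewrite D1 (8 crossings) into D2 (10)


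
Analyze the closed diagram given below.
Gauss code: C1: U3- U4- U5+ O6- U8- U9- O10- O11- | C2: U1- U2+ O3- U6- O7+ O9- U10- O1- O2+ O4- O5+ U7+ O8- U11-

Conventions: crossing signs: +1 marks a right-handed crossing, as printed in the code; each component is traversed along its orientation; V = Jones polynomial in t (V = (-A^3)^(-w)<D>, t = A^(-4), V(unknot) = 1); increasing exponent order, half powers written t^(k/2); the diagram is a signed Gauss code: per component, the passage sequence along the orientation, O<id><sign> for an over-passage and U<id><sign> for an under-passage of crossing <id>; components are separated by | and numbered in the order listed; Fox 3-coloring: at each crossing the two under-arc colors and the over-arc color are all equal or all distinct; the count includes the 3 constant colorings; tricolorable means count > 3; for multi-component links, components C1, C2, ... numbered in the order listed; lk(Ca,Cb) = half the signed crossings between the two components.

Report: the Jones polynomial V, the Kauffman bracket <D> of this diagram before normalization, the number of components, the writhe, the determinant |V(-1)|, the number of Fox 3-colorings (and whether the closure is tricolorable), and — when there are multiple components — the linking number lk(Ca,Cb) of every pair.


V = -t^(-15/2) + t^(-13/2) - 2t^(-11/2) + 2t^(-9/2) - 2t^(-7/2) + t^(-5/2) - t^(-3/2)
<D> = A^-9 - A^-5 + 2A^-1 - 2A^3 + 2A^7 - A^11 + A^15 (w = -5)
2 components over 11 crossings, w = -5
lk(C1,C2): -3
3 Fox colorings among 3^11, |V(-1)| = 10: not tricolorable
why: summing lk over 1 pair gives -3


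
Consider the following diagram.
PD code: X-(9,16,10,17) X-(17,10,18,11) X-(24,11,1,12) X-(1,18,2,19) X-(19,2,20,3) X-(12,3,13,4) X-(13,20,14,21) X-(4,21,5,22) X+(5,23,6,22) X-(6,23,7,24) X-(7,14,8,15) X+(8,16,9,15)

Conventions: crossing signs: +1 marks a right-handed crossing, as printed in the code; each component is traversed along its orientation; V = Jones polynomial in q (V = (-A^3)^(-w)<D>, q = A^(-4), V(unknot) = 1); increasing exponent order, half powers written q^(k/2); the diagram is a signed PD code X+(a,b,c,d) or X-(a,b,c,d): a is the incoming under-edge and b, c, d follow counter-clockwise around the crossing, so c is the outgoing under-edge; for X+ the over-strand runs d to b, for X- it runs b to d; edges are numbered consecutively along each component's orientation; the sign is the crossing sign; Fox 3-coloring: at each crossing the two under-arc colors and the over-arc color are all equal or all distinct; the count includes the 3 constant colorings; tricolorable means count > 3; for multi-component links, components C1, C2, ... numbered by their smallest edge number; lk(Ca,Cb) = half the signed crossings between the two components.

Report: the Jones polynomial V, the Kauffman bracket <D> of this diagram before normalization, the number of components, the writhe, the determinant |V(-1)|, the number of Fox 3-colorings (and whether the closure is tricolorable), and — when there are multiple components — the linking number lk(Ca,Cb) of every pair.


V(q) = -q^-8 + q^-5 + q^-3
bracket: A^-12 + A^-4 - A^8, w = -8
1 component, writhe -8, over 12 crossings
det 3, colorings 9 of 3^12 — tricolorable
observation: det 3 = |V(-1)|; divisible by 3, so tricolorable


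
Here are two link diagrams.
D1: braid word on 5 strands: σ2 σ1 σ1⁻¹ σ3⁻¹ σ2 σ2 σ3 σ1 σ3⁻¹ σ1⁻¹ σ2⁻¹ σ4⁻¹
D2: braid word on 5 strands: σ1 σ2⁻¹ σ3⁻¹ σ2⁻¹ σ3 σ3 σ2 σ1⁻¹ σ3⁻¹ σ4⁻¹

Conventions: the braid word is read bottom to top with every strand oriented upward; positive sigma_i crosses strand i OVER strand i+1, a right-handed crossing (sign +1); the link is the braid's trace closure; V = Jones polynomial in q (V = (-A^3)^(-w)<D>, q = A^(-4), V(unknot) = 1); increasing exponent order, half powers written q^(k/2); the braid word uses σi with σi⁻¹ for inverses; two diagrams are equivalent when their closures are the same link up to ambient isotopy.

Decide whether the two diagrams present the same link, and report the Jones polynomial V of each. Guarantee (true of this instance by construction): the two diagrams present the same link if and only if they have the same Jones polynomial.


equivalent: no
V(D1) = 1 + q + q^2 + q^3  (w 0, c 12, <D> = A^-12 + A^-8 + A^-4 + 1)
V(D2) = q^-3 + q^-2 + q^-1 + 1  (w -2, c 10, <D> = A^-6 + A^-2 + A^2 + A^6)
why: 2 values of V(q) split the 2 diagrams


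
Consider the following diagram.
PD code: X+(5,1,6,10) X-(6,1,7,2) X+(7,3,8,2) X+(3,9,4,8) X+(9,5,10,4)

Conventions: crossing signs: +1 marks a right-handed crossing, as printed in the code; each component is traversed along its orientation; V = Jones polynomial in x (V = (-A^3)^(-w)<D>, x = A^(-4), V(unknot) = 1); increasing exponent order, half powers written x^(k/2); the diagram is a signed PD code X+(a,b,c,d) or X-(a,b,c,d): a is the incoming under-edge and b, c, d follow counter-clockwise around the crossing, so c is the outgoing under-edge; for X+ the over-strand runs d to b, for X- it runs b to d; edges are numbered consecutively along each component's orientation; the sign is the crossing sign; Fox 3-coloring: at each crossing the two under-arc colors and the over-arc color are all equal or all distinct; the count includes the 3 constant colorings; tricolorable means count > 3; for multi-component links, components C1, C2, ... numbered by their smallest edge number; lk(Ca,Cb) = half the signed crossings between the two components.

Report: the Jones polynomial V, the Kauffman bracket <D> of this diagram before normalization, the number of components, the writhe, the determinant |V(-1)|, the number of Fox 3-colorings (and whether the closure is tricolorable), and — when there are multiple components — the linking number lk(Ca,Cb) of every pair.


V = x + x^3 - x^4
<D> = A^-7 - A^-3 - A^5 (w = +3)
1 component over 5 crossings, w = +3
9 Fox colorings among 3^5, |V(-1)| = 3: tricolorable
why: |V(-1)| = 3: so tricolorable, since 3 divides 3


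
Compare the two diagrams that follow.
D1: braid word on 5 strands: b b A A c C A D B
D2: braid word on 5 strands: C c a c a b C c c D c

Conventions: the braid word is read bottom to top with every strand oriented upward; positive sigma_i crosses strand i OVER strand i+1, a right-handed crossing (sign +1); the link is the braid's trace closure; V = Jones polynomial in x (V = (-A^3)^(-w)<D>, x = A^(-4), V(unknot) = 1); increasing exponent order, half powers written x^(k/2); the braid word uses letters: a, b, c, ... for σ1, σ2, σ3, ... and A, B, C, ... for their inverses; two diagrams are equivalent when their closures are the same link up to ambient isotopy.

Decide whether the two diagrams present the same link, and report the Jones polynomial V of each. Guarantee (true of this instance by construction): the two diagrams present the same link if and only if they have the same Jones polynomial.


equivalent: no
V(D1) = x^(-9/2) - x^(-5/2) - x^(-3/2) - x^(-1/2)  (w -3, c 9, <D> = A^-7 + A^-3 + A - A^9)
V(D2) = -x^(3/2) - 2x^(7/2) + x^(9/2) - x^(11/2) + x^(13/2)  [11 crossings, <D> = -A^-11 + A^-7 - A^-3 + 2A + A^9, w = +5]
key observation: 2 classes among 2 diagrams; unequal V(x) rules out equality


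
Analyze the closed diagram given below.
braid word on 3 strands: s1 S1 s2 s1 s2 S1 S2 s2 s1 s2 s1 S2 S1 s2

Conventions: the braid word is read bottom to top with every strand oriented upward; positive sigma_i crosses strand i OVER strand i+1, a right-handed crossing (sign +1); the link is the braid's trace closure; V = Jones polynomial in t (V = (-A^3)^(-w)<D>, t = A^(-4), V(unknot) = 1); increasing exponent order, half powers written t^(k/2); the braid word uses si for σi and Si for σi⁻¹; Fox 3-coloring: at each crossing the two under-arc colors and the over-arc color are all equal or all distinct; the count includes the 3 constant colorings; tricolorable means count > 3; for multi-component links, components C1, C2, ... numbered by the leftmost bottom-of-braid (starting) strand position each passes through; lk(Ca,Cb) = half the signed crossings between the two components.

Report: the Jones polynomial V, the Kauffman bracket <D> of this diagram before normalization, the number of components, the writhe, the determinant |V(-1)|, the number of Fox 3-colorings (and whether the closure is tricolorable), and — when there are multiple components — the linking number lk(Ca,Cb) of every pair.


Jones polynomial: V(t) = t + t^3 - t^4
<D> = -A^-4 + 1 + A^8; writhe +4
components 1, writhe +4 (14 crossings)
3-colorings: 9 of 3^14, det 3 — tricolorable
note: the word shrinks to σ2 σ1 σ2 σ2 σ1 σ2⁻¹ σ1⁻¹ σ2 after cancelling


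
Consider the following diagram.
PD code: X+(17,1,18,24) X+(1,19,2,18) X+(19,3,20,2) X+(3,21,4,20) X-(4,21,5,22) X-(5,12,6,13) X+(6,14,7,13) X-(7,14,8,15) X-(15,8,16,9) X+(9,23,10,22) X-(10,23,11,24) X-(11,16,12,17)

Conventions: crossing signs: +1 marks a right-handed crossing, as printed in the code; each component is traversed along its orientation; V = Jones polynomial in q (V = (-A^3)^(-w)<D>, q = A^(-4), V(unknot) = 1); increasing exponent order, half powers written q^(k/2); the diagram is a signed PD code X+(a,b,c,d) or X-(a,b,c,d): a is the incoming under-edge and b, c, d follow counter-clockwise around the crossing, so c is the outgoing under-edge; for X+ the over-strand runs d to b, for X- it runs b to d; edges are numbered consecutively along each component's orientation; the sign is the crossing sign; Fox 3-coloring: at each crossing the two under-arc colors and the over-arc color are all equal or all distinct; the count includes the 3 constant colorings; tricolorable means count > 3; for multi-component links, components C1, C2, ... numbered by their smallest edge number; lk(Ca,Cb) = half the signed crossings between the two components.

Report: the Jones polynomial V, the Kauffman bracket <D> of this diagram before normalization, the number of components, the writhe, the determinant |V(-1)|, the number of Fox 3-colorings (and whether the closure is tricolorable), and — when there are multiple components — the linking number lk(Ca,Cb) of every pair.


V = -q^-3 + q^-2 - q^-1 + 3 - q + q^2 - q^3
<D> = -A^-12 + A^-8 - A^-4 + 3 - A^4 + A^8 - A^12 (w = 0)
1 component over 12 crossings, w = 0
27 Fox colorings among 3^12, |V(-1)| = 9: tricolorable
why: w = 0 (over 12 crossings) is diagram-only; (-A^3)^(0) removes it from V


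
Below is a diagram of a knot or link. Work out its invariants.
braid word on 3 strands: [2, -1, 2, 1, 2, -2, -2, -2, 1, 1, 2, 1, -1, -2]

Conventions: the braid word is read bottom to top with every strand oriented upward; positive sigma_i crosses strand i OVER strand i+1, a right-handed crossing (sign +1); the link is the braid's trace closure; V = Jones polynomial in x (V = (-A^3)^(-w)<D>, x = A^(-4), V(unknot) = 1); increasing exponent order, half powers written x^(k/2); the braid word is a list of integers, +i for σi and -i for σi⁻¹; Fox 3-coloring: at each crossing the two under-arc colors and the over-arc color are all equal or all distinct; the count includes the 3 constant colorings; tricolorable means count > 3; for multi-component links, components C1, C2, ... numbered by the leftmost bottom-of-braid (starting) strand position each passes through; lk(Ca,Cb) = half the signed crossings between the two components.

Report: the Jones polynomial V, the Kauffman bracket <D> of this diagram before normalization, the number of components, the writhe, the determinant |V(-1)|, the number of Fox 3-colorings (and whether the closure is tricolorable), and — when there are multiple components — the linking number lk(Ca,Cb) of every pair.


V(x) = -x^-1 + 2 - x + 2x^2 - x^3 + x^4 - x^5
bracket: -A^-14 + A^-10 - A^-6 + 2A^-2 - A^2 + 2A^6 - A^10, w = +2
1 component, writhe +2, over 14 crossings
det 9, colorings 9 of 3^14 — tricolorable
observation: inverse pairs cancel, leaving σ2 σ1⁻¹ σ2 σ1 σ2⁻¹ σ2⁻¹ σ1 σ1


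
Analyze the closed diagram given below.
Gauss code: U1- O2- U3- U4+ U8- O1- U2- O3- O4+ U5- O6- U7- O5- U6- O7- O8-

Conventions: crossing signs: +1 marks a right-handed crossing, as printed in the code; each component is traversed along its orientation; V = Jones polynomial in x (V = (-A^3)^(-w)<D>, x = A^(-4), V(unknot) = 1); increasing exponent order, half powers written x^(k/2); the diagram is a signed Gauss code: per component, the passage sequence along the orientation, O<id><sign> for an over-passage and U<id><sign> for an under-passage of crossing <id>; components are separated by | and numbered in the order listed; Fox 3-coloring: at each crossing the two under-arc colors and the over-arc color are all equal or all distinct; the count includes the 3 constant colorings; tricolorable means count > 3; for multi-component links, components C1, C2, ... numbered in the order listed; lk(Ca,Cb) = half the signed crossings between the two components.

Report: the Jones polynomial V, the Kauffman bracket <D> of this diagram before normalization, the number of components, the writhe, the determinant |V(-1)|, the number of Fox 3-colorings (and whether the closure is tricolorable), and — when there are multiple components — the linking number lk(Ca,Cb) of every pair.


Jones polynomial: V(x) = x^-8 - 2x^-7 + x^-6 - 2x^-5 + 2x^-4 + x^-2
<D> = A^-10 + 2A^-2 - 2A^2 + A^6 - 2A^10 + A^14; writhe -6
components 1, writhe -6 (8 crossings)
3-colorings: 27 of 3^8, det 9 — tricolorable
note: V spans 6 powers of x: at least 6 crossings in any diagram


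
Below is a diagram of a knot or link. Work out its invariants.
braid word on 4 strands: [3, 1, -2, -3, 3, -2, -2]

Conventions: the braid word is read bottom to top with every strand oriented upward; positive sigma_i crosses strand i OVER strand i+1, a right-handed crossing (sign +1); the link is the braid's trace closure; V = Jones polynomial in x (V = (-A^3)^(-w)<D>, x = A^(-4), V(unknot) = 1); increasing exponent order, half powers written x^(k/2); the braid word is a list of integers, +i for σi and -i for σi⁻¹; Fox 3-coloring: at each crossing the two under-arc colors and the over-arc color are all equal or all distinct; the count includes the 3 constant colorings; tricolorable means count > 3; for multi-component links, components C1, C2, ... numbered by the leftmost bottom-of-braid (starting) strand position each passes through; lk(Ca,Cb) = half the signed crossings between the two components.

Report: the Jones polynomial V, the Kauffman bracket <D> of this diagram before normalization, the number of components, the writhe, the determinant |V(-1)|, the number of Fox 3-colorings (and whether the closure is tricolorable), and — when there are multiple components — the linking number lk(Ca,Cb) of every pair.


V = -x^-4 + x^-3 + x^-1
<D> = -A - A^9 + A^13 (w = -1)
1 component over 7 crossings, w = -1
9 Fox colorings among 3^7, |V(-1)| = 3: tricolorable
why: free reduction leaves σ3 σ1 σ2⁻¹ σ2⁻¹ σ2⁻¹ of the original 7 letters


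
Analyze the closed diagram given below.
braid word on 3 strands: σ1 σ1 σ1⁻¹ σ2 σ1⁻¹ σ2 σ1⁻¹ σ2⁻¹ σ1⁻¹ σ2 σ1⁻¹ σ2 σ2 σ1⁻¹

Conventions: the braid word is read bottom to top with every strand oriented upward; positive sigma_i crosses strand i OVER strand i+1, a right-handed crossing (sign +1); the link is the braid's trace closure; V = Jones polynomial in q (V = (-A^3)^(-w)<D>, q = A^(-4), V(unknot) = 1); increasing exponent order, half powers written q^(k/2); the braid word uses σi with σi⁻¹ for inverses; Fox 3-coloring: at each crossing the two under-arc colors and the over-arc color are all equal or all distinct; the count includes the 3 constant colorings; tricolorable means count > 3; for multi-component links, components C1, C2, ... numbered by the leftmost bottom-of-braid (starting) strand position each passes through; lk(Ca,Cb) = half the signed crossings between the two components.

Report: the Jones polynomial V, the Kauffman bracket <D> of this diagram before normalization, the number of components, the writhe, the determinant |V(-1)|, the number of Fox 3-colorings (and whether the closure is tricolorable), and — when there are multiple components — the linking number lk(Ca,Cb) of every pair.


V(q) = -q^-3 + q^-2 - q^-1 + 3 - q + q^2 - q^3
bracket: -A^-12 + A^-8 - A^-4 + 3 - A^4 + A^8 - A^12, w = 0
1 component, writhe 0, over 14 crossings
det 9, colorings 27 of 3^14 — tricolorable
observation: w = 0 (over 14 crossings) is diagram-only; (-A^3)^(0) removes it from V


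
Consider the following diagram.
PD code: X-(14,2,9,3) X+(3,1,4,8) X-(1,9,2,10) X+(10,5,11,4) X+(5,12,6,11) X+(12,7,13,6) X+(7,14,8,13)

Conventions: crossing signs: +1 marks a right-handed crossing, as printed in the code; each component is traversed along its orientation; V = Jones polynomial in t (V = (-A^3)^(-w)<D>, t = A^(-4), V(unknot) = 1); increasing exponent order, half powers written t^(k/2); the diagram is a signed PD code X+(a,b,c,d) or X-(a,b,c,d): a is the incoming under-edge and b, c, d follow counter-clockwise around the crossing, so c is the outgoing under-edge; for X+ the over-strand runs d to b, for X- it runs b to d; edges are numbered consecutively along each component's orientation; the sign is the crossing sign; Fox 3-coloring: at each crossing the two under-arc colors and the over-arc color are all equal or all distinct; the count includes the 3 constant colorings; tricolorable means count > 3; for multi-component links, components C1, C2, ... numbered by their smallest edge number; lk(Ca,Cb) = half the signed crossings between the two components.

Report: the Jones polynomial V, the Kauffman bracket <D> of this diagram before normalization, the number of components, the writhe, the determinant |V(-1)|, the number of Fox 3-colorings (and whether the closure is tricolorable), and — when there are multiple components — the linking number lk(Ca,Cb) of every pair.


Jones polynomial: V(t) = -t^(-1/2) + t^(1/2) - 2t^(3/2) + 2t^(5/2) - 3t^(7/2) + 2t^(9/2) - 2t^(11/2) + t^(13/2)
<D> = -A^-17 + 2A^-13 - 2A^-9 + 3A^-5 - 2A^-1 + 2A^3 - A^7 + A^11; writhe +3
components 2, writhe +3 (7 crossings)
linking number lk(C1,C2) = +1
3-colorings: 3 of 3^7, det 14 — not tricolorable
note: span 7 respects span(V) <= c + mu - 1 = 8 for this 2-component diagram


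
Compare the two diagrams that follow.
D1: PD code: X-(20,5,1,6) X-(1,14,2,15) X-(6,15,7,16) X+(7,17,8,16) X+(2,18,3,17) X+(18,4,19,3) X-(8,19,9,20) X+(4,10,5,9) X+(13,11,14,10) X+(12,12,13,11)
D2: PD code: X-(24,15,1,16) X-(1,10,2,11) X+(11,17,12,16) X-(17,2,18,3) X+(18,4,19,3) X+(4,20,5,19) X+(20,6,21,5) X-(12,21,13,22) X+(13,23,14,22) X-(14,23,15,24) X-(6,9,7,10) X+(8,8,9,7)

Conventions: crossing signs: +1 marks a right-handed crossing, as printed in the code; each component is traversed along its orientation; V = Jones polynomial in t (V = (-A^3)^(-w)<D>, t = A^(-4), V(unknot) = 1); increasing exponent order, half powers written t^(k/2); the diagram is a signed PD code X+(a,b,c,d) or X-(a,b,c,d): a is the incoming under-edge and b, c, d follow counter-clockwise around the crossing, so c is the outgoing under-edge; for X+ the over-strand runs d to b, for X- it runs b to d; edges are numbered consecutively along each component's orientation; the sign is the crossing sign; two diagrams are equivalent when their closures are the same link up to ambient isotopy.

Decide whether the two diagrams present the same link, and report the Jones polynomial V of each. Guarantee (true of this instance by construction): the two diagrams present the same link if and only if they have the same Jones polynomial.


same link: yes
V(D1) = t^-2 - t^-1 + 1 - t + t^2  [10 crossings, <D> = A^-2 - A^2 + A^6 - A^10 + A^14, w = +2]
D2 (bracket A^-8 - A^-4 + 1 - A^4 + A^8; 12 crossings at w = 0): V = t^-2 - t^-1 + 1 - t + t^2
note: all 2 diagrams share one V(t), hence one class


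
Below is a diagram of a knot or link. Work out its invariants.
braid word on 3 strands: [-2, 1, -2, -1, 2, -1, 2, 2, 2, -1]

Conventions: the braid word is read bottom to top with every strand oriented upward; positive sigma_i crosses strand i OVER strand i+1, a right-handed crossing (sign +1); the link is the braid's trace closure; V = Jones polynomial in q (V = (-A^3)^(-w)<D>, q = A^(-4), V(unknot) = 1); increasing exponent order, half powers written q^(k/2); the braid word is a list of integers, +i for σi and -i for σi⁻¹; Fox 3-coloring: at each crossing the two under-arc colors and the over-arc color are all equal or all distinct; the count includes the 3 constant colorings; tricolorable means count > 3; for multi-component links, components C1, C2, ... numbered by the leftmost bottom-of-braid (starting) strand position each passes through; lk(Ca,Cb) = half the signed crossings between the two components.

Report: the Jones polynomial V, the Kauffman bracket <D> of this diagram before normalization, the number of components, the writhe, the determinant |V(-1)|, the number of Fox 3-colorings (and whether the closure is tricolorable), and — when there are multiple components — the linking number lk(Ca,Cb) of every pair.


V(q) = -q^-4 + q^-3 - q^-2 + 2q^-1 - 1 + 2q - q^2 + q^3 - q^4
bracket: -A^-16 + A^-12 - A^-8 + 2A^-4 - 1 + 2A^4 - A^8 + A^12 - A^16, w = 0
1 component, writhe 0, over 10 crossings
det 11, colorings 3 of 3^10 — not tricolorable
observation: the span of V is 8, forcing >= 8 crossings in any diagram


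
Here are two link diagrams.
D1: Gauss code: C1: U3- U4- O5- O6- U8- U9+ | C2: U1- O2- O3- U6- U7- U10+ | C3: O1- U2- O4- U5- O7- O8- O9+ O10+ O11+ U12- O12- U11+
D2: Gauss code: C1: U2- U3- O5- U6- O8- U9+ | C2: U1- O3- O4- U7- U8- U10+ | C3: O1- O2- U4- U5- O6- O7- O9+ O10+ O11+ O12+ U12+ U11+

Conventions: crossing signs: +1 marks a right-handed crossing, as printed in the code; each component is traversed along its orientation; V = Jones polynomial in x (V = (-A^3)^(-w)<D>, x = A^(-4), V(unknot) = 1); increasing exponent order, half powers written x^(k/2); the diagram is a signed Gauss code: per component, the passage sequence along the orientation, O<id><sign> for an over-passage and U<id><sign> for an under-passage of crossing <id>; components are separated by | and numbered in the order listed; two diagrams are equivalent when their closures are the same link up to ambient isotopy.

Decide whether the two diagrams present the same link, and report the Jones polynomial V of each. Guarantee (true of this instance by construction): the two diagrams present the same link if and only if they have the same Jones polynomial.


same link: yes
V(D1) = 2x^-6 + x^-4 + x^-2  [12 crossings, <D> = A^-10 + A^-2 + 2A^6, w = -6]
D2 (bracket A^-4 + A^4 + 2A^12; 12 crossings at w = -4): V = 2x^-6 + x^-4 + x^-2
note: one V(x) for all 2 diagrams — one class (guaranteed)


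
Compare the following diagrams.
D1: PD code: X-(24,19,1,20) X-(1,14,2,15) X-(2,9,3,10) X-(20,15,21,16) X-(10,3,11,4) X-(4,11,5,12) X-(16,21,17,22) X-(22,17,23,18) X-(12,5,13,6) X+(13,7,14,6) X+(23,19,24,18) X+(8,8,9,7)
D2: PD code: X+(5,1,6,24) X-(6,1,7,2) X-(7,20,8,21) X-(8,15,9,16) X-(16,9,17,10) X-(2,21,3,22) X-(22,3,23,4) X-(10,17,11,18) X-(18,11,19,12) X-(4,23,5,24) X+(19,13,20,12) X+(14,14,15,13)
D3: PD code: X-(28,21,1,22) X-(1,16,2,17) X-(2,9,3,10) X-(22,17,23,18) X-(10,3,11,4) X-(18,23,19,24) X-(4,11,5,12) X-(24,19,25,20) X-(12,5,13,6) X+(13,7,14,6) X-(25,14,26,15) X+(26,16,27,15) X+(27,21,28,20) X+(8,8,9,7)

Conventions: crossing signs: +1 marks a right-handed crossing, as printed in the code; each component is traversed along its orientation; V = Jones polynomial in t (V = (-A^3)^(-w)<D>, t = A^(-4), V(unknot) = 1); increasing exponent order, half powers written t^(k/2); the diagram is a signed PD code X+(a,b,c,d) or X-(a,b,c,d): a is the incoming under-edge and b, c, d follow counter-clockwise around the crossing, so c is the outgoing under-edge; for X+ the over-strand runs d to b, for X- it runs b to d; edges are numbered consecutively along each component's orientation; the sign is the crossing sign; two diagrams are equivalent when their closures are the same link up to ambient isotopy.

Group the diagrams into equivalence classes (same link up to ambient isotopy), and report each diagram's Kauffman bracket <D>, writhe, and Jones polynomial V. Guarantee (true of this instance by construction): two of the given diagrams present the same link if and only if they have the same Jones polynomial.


equivalence classes: {D1, D2, D3}
D1 (bracket A^-10 + 2A^-2 - 2A^2 + A^6 - 2A^10 + A^14; 12 crossings at w = -6): V = t^-8 - 2t^-7 + t^-6 - 2t^-5 + 2t^-4 + t^-2
V(D2) = t^-8 - 2t^-7 + t^-6 - 2t^-5 + 2t^-4 + t^-2  [12 crossings, <D> = A^-10 + 2A^-2 - 2A^2 + A^6 - 2A^10 + A^14, w = -6]
V(D3) = t^-8 - 2t^-7 + t^-6 - 2t^-5 + 2t^-4 + t^-2  [14 crossings, <D> = A^-10 + 2A^-2 - 2A^2 + A^6 - 2A^10 + A^14, w = -6]
key observation: one V(t) for all 3 diagrams — one class (guaranteed)


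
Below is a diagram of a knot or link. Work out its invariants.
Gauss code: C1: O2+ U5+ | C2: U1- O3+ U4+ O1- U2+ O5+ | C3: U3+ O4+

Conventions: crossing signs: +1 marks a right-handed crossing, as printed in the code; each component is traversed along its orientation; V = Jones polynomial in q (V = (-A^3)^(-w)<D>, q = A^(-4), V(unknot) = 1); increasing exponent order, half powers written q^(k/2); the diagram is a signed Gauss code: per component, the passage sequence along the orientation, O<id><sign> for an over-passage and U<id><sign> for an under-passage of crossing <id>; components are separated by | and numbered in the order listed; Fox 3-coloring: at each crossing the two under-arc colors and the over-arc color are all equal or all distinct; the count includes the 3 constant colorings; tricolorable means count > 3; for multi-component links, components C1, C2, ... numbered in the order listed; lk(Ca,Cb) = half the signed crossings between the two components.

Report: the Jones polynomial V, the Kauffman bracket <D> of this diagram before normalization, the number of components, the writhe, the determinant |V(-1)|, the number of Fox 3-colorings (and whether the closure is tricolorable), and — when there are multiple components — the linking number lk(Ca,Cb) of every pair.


V(q) = q + 2q^3 + q^5
bracket: -A^-11 - 2A^-3 - A^5, w = +3
3 components, writhe +3, over 5 crossings
lk(C1,C2) = +1
linking number lk(C1,C3) = 0
lk(C2,C3): +1
det 4, colorings 3 of 3^5 — not tricolorable
observation: det 4 = |V(-1)|; not divisible by 3, so not tricolorable


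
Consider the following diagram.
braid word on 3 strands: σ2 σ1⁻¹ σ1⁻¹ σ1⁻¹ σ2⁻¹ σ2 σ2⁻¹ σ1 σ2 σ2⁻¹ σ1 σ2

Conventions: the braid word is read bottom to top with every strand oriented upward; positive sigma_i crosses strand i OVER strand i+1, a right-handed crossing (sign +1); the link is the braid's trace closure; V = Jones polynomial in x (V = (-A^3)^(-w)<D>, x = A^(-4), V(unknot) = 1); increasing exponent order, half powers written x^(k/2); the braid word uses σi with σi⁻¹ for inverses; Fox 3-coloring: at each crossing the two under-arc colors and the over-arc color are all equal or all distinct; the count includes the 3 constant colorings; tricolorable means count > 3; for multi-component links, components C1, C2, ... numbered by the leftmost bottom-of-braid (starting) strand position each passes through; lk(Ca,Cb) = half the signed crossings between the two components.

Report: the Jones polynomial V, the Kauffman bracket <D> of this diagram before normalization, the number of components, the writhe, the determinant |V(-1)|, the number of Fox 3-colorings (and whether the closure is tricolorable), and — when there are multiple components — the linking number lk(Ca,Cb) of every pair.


V(x) = -x^-3 + 2x^-2 - 2x^-1 + 3 - 2x + 2x^2 - x^3
bracket: -A^-12 + 2A^-8 - 2A^-4 + 3 - 2A^4 + 2A^8 - A^12, w = 0
1 component, writhe 0, over 12 crossings
det 13, colorings 3 of 3^12 — not tricolorable
observation: w = 0 (over 12 crossings) is diagram-only; (-A^3)^(0) removes it from V


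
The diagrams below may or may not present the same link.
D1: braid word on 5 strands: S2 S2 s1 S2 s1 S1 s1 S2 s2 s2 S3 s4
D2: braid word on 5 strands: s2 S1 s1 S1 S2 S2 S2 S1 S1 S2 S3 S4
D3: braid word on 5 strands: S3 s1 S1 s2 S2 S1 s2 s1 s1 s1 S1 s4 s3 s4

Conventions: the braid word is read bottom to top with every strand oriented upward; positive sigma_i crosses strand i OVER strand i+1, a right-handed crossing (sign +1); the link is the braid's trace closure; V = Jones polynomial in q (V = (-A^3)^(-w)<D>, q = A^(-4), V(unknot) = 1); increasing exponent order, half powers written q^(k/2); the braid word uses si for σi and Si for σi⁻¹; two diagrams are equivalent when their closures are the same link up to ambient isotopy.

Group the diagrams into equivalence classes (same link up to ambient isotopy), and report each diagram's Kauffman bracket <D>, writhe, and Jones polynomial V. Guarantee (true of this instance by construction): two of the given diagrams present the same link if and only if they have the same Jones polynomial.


classes: {D1} | {D2} | {D3}
V(D1) = q^-2 - q^-1 + 1 - q + q^2  [12 crossings, <D> = A^-8 - A^-4 + 1 - A^4 + A^8, w = 0]
D2 (bracket A^-16 + 2A^-8 - 2A^-4 + 1 - 2A^4 + A^8; 12 crossings at w = -8): V = q^-8 - 2q^-7 + q^-6 - 2q^-5 + 2q^-4 + q^-2
V(D3) = 1  [14 crossings, <D> = A^12, w = +4]
note: 3 classes among 3 diagrams; unequal V(q) rules out equality


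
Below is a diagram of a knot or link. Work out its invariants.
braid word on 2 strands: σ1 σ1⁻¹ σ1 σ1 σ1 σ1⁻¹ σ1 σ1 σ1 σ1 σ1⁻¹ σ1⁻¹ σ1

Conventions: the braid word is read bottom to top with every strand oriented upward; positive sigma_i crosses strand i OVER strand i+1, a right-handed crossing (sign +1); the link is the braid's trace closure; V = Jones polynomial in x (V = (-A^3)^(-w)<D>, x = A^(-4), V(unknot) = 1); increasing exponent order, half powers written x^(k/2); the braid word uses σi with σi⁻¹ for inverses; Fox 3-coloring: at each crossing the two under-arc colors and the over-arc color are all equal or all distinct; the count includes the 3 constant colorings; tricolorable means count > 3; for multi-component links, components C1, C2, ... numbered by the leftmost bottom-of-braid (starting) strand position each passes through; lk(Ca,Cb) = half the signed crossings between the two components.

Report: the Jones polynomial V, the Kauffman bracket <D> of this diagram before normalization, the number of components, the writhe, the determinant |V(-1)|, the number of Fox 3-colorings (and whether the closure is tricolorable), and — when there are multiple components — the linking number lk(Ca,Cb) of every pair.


V(x) = x^2 + x^4 - x^5 + x^6 - x^7
bracket: A^-13 - A^-9 + A^-5 - A^-1 - A^7, w = +5
1 component, writhe +5, over 13 crossings
det 5, colorings 3 of 3^13 — not tricolorable
observation: free reduction leaves σ1 σ1 σ1 σ1 σ1 of the original 13 letters


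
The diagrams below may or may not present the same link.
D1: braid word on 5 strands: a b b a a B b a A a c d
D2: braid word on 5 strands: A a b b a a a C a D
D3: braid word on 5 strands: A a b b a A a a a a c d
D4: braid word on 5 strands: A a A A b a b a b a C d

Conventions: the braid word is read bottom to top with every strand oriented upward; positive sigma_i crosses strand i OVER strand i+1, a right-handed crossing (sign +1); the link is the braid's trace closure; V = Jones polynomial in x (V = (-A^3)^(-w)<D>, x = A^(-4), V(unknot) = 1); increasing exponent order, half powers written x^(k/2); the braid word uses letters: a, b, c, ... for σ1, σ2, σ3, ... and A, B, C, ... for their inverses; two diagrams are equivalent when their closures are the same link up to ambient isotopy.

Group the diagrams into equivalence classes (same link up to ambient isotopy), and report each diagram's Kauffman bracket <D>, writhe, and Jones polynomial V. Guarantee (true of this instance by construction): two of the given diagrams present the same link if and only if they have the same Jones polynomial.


grouping into links: {D1, D2, D3} | {D4}
V(D1) = x^2 + 2x^4 - x^5 + 2x^6 - x^7 + x^8  (w +8, c 12, <D> = A^-8 - A^-4 + 2 - A^4 + 2A^8 + A^16)
V(D2) = x^2 + 2x^4 - x^5 + 2x^6 - x^7 + x^8  (w +4, c 10, <D> = A^-20 - A^-16 + 2A^-12 - A^-8 + 2A^-4 + A^4)
V(D3) = x^2 + 2x^4 - x^5 + 2x^6 - x^7 + x^8  (w +8, c 12, <D> = A^-8 - A^-4 + 2 - A^4 + 2A^8 + A^16)
V(D4) = x + 2x^3 + x^5  [12 crossings, <D> = A^-8 + 2 + A^8, w = +4]
why: comparing 4 Jones polynomials yields 2 groups


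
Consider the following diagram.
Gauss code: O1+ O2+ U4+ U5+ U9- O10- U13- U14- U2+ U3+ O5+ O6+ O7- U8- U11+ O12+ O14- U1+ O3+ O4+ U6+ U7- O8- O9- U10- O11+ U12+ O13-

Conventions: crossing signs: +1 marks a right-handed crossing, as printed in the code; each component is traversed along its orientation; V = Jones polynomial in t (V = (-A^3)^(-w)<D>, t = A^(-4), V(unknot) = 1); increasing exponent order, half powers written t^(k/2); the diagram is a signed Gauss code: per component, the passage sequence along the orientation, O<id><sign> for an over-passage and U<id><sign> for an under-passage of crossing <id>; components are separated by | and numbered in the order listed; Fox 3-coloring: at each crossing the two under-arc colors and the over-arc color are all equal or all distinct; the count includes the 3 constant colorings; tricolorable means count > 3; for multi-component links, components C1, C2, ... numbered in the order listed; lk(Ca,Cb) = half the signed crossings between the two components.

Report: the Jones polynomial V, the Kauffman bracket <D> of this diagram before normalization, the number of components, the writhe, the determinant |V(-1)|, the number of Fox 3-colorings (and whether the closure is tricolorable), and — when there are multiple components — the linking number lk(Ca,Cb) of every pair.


V(t) = t^-1 - 1 + 2t - 2t^2 + 2t^3 - 2t^4 + t^5
bracket: A^-14 - 2A^-10 + 2A^-6 - 2A^-2 + 2A^2 - A^6 + A^10, w = +2
1 component, writhe +2, over 14 crossings
det 11, colorings 3 of 3^14 — not tricolorable
observation: |V(-1)| = 11: so not tricolorable, since 3 does not divide 11


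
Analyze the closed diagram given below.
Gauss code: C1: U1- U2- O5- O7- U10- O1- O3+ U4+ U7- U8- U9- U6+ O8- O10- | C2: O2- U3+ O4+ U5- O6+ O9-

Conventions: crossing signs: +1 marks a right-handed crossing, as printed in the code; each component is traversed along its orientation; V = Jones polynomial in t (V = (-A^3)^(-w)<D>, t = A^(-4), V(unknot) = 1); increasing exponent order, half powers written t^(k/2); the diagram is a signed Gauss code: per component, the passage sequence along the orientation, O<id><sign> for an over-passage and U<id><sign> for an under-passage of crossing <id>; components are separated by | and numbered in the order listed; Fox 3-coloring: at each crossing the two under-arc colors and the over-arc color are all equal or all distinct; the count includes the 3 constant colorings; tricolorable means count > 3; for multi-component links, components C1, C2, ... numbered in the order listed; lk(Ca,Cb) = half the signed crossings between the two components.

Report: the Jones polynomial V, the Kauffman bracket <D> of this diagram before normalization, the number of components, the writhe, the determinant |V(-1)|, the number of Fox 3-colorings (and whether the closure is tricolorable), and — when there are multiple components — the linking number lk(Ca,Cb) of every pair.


V(t) = t^(-11/2) - t^(-9/2) + t^(-7/2) - 2t^(-5/2) + t^(-3/2) - 2t^(-1/2)
bracket: -2A^-10 + A^-6 - 2A^-2 + A^2 - A^6 + A^10, w = -4
2 components, writhe -4, over 10 crossings
lk(C1,C2) = 0
det 8, colorings 3 of 3^10 — not tricolorable
observation: w = -4 (over 10 crossings) is diagram-only; (-A^3)^(4) removes it from V
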